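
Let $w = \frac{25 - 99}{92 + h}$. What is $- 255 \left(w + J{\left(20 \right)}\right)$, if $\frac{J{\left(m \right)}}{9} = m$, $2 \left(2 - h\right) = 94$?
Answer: $- \frac{2138430}{47} \approx -45499.0$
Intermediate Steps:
$h = -45$ ($h = 2 - 47 = -45$)
$w = - \frac{74}{47}$ ($w = \frac{25 - 99}{92 - 45} = - \frac{74}{47} \approx -1.5745$)
$J{\left(m \right)} = 9 m$
$- 255 \left(w + J{\left(20 \right)}\right) = - 255 \left(- \frac{74}{47} + 9 \cdot 20\right) = - 255 \left(- \frac{74}{47} + 180\right) = \left(-255\right) \frac{8386}{47} = - \frac{2138430}{47}$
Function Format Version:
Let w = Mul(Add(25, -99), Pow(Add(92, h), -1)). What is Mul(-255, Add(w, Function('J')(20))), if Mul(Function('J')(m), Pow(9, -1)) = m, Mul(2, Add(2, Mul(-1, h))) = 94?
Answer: Rational(-2138430, 47) ≈ -45499.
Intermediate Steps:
h = -45 (h = Add(2, Mul(Rational(-1, 2), 94)) = Add(2, -47) = -45)
w = Rational(-74, 47) (w = Mul(Add(25, -99), Pow(Add(92, -45), -1)) = Mul(-74, Pow(47, -1)) = Mul(-74, Rational(1, 47)) = Rational(-74, 47) ≈ -1.5745)
Function('J')(m) = Mul(9, m)
Mul(-255, Add(w, Function('J')(20))) = Mul(-255, Add(Rational(-74, 47), Mul(9, 20))) = Mul(-255, Add(Rational(-74, 47), 180)) = Mul(-255, Rational(8386, 47)) = Rational(-2138430, 47)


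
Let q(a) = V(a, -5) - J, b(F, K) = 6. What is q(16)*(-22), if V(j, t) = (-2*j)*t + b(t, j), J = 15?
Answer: -3322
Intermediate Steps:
V(j, t) = 6 - 2*j*t (V(j, t) = (-2*j)*t + 6 = -2*j*t + 6 = 6 - 2*j*t)
q(a) = -9 + 10*a (q(a) = (6 - 2*a*(-5)) - 1*15 = (6 + 10*a) - 15 = -9 + 10*a)
q(16)*(-22) = (-9 + 10*16)*(-22) = (-9 + 160)*(-22) = 151*(-22) = -3322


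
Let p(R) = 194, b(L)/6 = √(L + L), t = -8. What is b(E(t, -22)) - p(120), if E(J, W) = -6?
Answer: -194 + 12*I*√3 ≈ -194.0 + 20.785*I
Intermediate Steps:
b(L) = 6*√2*√L (b(L) = 6*√(L + L) = 6*√(2*L) = 6*(√2*√L) = 6*√2*√L)
b(E(t, -22)) - p(120) = 6*√2*√(-6) - 1*194 = 6*√2*(I*√6) - 194 = 12*I*√3 - 194 = -194 + 12*I*√3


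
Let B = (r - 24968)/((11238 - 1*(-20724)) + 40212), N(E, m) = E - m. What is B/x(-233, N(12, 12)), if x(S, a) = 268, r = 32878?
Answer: 3955/9671316 ≈ 0.00040894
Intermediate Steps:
B = 3955/36087 (B = (32878 - 24968)/((11238 - 1*(-20724)) + 40212) = 7910/((11238 + 20724) + 40212) = 7910/(31962 + 40212) = 7910/72174 = 7910*(1/72174) = 3955/36087 ≈ 0.10960)
B/x(-233, N(12, 12)) = (3955/36087)/268 = (3955/36087)*(1/268) = 3955/9671316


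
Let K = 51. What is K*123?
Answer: 6273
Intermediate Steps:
K*123 = 51*123 = 6273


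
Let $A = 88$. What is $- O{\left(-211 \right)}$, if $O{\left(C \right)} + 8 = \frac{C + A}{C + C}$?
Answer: $\frac{3253}{422} \approx 7.7085$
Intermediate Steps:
$O{\left(C \right)} = -8 + \frac{88 + C}{2 C}$ ($O{\left(C \right)} = -8 + \frac{C + 88}{C + C} = -8 + \frac{88 + C}{2 C}$)
$- O{\left(-211 \right)} = - (- \frac{15}{2} + \frac{44}{-211}) = - (- \frac{15}{2} + 44 \left(- \frac{1}{211}\right)) = - (- \frac{15}{2} - \frac{44}{211}) = \left(-1\right) \left(- \frac{3253}{422}\right) = \frac{3253}{422}$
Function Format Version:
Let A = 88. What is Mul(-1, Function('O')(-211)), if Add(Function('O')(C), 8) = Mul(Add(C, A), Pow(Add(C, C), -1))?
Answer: Rational(3253, 422) ≈ 7.7085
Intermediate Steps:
Function('O')(C) = Add(-8, Mul(Rational(1, 2), Pow(C, -1), Add(88, C))) (Function('O')(C) = Add(-8, Mul(Add(C, 88), Pow(Add(C, C), -1))) = Add(-8, Mul(Add(88, C), Pow(Mul(2, C), -1))) = Add(-8, Mul(Add(88, C), Mul(Rational(1, 2), Pow(C, -1)))) = Add(-8, Mul(Rational(1, 2), Pow(C, -1), Add(88, C))))
Mul(-1, Function('O')(-211)) = Mul(-1, Add(Rational(-15, 2), Mul(44, Pow(-211, -1)))) = Mul(-1, Add(Rational(-15, 2), Mul(44, Rational(-1, 211)))) = Mul(-1, Add(Rational(-15, 2), Rational(-44, 211))) = Mul(-1, Rational(-3253, 422)) = Rational(3253, 422)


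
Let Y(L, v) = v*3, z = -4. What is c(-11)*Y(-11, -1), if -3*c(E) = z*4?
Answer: -16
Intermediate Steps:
c(E) = 16/3 (c(E) = -(-4)*4/3 = -⅓*(-16) = 16/3)
Y(L, v) = 3*v
c(-11)*Y(-11, -1) = 16*(3*(-1))/3 = (16/3)*(-3) = -16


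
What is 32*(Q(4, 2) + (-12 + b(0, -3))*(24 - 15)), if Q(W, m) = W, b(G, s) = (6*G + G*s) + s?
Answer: -4192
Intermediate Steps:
b(G, s) = s + 6*G + G*s
32*(Q(4, 2) + (-12 + b(0, -3))*(24 - 15)) = 32*(4 + (-12 + (-3 + 6*0 + 0*(-3)))*(24 - 15)) = 32*(4 + (-12 + (-3 + 0 + 0))*9) = 32*(4 + (-12 - 3)*9) = 32*(4 - 15*9) = 32*(4 - 135) = 32*(-131) = -4192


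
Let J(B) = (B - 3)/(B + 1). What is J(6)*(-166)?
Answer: -498/7 ≈ -71.143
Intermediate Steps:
J(B) = (-3 + B)/(1 + B)
J(6)*(-166) = ((-3 + 6)/(1 + 6))*(-166) = (3/7)*(-166) = -498/7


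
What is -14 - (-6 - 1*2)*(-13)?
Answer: -118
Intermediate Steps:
-14 - (-6 - 1*2)*(-13) = -14 - (-6 - 2)*(-13) = -14 - 1*(-8)*(-13) = -14 + 8*(-13) = -14 - 104 = -118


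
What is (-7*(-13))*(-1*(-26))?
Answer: 2366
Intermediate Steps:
(-7*(-13))*(-1*(-26)) = 91*26 = 2366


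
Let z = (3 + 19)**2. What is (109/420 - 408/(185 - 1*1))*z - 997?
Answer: -4696228/2415 ≈ -1944.6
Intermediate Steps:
z = 484 (z = 22**2 = 484)
(109/420 - 408/(185 - 1*1))*z - 997 = (109/420 - 408/(185 - 1*1))*484 - 997 = (109*(1/420) - 408/(185 - 1))*484 - 997 = (109/420 - 408/184)*484 - 997 = (109/420 - 408*1/184)*484 - 997 = (109/420 - 51/23)*484 - 997 = -18913/9660*484 - 997 = -2288473/2415 - 997 = -4696228/2415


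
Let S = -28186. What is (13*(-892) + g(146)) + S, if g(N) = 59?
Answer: -39723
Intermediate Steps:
(13*(-892) + g(146)) + S = (13*(-892) + 59) - 28186 = (-11596 + 59) - 28186 = -11537 - 28186 = -39723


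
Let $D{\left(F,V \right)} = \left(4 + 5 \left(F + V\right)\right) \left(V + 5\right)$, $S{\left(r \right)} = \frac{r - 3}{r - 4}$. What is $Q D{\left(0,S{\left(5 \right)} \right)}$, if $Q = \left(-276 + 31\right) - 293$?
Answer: $-52724$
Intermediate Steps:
$S{\left(r \right)} = \frac{-3 + r}{-4 + r}$
$Q = -538$ ($Q = -245 - 293 = -538$)
$D{\left(F,V \right)} = \left(5 + V\right) \left(4 + 5 F + 5 V\right)$ ($D{\left(F,V \right)} = \left(4 + \left(5 F + 5 V\right)\right) \left(5 + V\right) = \left(4 + 5 F + 5 V\right) \left(5 + V\right) = \left(5 + V\right) \left(4 + 5 F + 5 V\right)$)
$Q D{\left(0,S{\left(5 \right)} \right)} = - 538 \left(20 + 5 \left(\frac{-3 + 5}{-4 + 5}\right)^{2} + 25 \cdot 0 + 29 \frac{-3 + 5}{-4 + 5} + 5 \cdot 0 \frac{-3 + 5}{-4 + 5}\right) = - 538 \left(20 + 5 \left(1^{-1} \cdot 2\right)^{2} + 0 + 29 \cdot 1^{-1} \cdot 2 + 5 \cdot 0 \cdot 1^{-1} \cdot 2\right) = - 538 \left(20 + 5 \left(1 \cdot 2\right)^{2} + 0 + 29 \cdot 1 \cdot 2 + 5 \cdot 0 \cdot 1 \cdot 2\right) = - 538 \left(20 + 5 \cdot 2^{2} + 0 + 29 \cdot 2 + 5 \cdot 0 \cdot 2\right) = - 538 \left(20 + 5 \cdot 4 + 0 + 58 + 0\right) = - 538 \left(20 + 20 + 0 + 58 + 0\right) = \left(-538\right) 98 = -52724$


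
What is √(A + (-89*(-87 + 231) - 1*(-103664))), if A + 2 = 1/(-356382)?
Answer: √1282020063413258/118794 ≈ 301.41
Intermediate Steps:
A = -712765/356382 (A = -2 + 1/(-356382) = -2 - 1/356382 = -712765/356382 ≈ -2.0000)
√(A + (-89*(-87 + 231) - 1*(-103664))) = √(-712765/356382 + (-89*(-87 + 231) - 1*(-103664))) = √(-712765/356382 + (-89*144 + 103664)) = √(-712765/356382 + (-12816 + 103664)) = √(-712765/356382 + 90848) = √(32375879171/356382) = √1282020063413258/118794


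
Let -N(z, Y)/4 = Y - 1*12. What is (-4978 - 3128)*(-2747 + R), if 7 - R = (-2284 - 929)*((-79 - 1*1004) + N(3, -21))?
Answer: 24790604118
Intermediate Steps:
N(z, Y) = 48 - 4*Y (N(z, Y) = -4*(Y - 1*12) = -4*(Y - 12) = -4*(-12 + Y) = 48 - 4*Y)
R = -3055556 (R = 7 - (-2284 - 929)*((-79 - 1*1004) + (48 - 4*(-21))) = 7 - (-3213)*((-79 - 1004) + (48 + 84)) = 7 - (-3213)*(-1083 + 132) = 7 - (-3213)*(-951) = 7 - 1*3055563 = 7 - 3055563 = -3055556)
(-4978 - 3128)*(-2747 + R) = (-4978 - 3128)*(-2747 - 3055556) = -8106*(-3058303) = 24790604118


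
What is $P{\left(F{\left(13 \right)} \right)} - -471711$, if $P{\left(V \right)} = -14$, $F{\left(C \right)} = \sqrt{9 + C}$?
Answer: $471697$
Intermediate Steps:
$P{\left(F{\left(13 \right)} \right)} - -471711 = -14 - -471711 = -14 + 471711 = 471697$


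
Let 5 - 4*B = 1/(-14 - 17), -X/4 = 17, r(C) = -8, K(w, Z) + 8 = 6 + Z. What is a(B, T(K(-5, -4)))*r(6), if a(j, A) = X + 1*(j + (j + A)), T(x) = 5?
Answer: 15000/31 ≈ 483.87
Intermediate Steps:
K(w, Z) = -2 + Z (K(w, Z) = -8 + (6 + Z) = -2 + Z)
X = -68 (X = -4*17 = -68)
B = 39/31 (B = 5/4 - 1/(4*(-14 - 17)) = 5/4 - ¼/(-31) = 5/4 - ¼*(-1/31) = 5/4 + 1/124 = 39/31 ≈ 1.2581)
a(j, A) = -68 + A + 2*j (a(j, A) = -68 + 1*(j + (j + A)) = -68 + 1*(j + (A + j)) = -68 + 1*(A + 2*j) = -68 + (A + 2*j) = -68 + A + 2*j)
a(B, T(K(-5, -4)))*r(6) = (-68 + 5 + 2*(39/31))*(-8) = (-68 + 5 + 78/31)*(-8) = -1875/31*(-8) = 15000/31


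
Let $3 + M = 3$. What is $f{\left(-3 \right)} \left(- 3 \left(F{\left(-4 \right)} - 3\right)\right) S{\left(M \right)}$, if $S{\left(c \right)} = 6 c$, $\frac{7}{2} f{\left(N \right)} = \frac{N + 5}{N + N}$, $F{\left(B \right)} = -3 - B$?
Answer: $0$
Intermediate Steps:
$M = 0$ ($M = -3 + 3 = 0$)
$f{\left(N \right)} = \frac{5 + N}{7 N}$ ($f{\left(N \right)} = \frac{2 \frac{N + 5}{N + N}}{7} = \frac{2 \frac{5 + N}{2 N}}{7} = \frac{5 + N}{7 N}$)
$f{\left(-3 \right)} \left(- 3 \left(F{\left(-4 \right)} - 3\right)\right) S{\left(M \right)} = \frac{5 - 3}{7 \left(-3\right)} \left(- 3 \left(\left(-3 - -4\right) - 3\right)\right) 6 \cdot 0 = \frac{1}{7} \left(- \frac{1}{3}\right) 2 \left(- 3 \left(\left(-3 + 4\right) - 3\right)\right) 0 = - \frac{2 \left(- 3 \left(1 - 3\right)\right)}{21} \cdot 0 = - \frac{2 \left(\left(-3\right) \left(-2\right)\right)}{21} \cdot 0 = \left(- \frac{2}{21}\right) 6 \cdot 0 = \left(- \frac{4}{7}\right) 0 = 0$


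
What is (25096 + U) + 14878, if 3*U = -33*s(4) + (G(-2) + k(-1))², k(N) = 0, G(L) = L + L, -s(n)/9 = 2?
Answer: 120532/3 ≈ 40177.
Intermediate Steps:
s(n) = -18 (s(n) = -9*2 = -18)
G(L) = 2*L
U = 610/3 (U = (-33*(-18) + (2*(-2) + 0)²)/3 = (594 + (-4 + 0)²)/3 = (594 + (-4)²)/3 = (594 + 16)/3 = (⅓)*610 = 610/3 ≈ 203.33)
(25096 + U) + 14878 = (25096 + 610/3) + 14878 = 75898/3 + 14878 = 120532/3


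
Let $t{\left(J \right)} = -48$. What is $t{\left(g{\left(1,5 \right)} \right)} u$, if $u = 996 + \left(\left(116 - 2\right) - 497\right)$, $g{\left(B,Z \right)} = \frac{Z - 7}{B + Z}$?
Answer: $-29424$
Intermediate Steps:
$g{\left(B,Z \right)} = \frac{-7 + Z}{B + Z}$
$u = 613$ ($u = 996 + \left(114 - 497\right) = 996 - 383 = 613$)
$t{\left(g{\left(1,5 \right)} \right)} u = \left(-48\right) 613 = -29424$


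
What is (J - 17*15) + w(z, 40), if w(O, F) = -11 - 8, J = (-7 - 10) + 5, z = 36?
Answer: -286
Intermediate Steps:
J = -12 (J = -17 + 5 = -12)
w(O, F) = -19
(J - 17*15) + w(z, 40) = (-12 - 17*15) - 19 = (-12 - 255) - 19 = -267 - 19 = -286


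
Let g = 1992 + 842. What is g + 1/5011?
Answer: 14201175/5011 ≈ 2834.0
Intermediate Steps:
g = 2834
g + 1/5011 = 2834 + 1/5011 = 14201175/5011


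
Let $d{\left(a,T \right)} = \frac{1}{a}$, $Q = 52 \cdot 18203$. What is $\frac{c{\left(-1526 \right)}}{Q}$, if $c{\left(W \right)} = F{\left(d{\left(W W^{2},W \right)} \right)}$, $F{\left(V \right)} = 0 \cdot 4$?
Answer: $0$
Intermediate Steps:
$Q = 946556$
$F{\left(V \right)} = 0$
$c{\left(W \right)} = 0$
$\frac{c{\left(-1526 \right)}}{Q} = \frac{0}{946556} = 0 \cdot \frac{1}{946556} = 0$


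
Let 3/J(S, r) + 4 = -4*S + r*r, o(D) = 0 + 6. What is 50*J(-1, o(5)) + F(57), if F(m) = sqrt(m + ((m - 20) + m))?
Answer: 25/6 + sqrt(151) ≈ 16.455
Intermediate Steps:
o(D) = 6
J(S, r) = 3/(-4 + r**2 - 4*S) (J(S, r) = 3/(-4 + (-4*S + r*r)) = 3/(-4 + (-4*S + r**2)) = 3/(-4 + (r**2 - 4*S)) = 3/(-4 + r**2 - 4*S))
F(m) = sqrt(-20 + 3*m) (F(m) = sqrt(m + ((-20 + m) + m)) = sqrt(m + (-20 + 2*m)) = sqrt(-20 + 3*m))
50*J(-1, o(5)) + F(57) = 50*(3/(-4 + 6**2 - 4*(-1))) + sqrt(-20 + 3*57) = 50*(3/(-4 + 36 + 4)) + sqrt(-20 + 171) = 50*(3/36) + sqrt(151) = 50*(3*(1/36)) + sqrt(151) = 50*(1/12) + sqrt(151) = 25/6 + sqrt(151)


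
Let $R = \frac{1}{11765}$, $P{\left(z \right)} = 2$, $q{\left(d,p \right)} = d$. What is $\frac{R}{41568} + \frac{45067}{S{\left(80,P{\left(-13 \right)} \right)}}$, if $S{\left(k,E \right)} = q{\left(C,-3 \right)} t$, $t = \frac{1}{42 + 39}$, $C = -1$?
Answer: $- \frac{1785232271291039}{489047520} \approx -3.6504 \cdot 10^{6}$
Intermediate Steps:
$t = \frac{1}{81} \approx 0.012346$
$S{\left(k,E \right)} = - \frac{1}{81}$ ($S{\left(k,E \right)} = \left(-1\right) \frac{1}{81} = - \frac{1}{81}$)
$R = \frac{1}{11765} \approx 8.4998 \cdot 10^{-5}$
$\frac{R}{41568} + \frac{45067}{S{\left(80,P{\left(-13 \right)} \right)}} = \frac{1}{11765 \cdot 41568} + \frac{45067}{- \frac{1}{81}} = \frac{1}{11765} \cdot \frac{1}{41568} + 45067 \left(-81\right) = \frac{1}{489047520} - 3650427 = - \frac{1785232271291039}{489047520}$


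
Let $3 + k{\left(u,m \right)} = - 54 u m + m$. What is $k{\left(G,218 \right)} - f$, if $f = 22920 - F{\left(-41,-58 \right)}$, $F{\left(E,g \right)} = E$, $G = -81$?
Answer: $930786$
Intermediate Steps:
$k{\left(u,m \right)} = -3 + m - 54 m u$ ($k{\left(u,m \right)} = -3 + \left(- 54 u m + m\right) = -3 - \left(- m + 54 m u\right) = -3 + m - 54 m u$)
$f = 22961$ ($f = 22920 - -41 = 22920 + 41 = 22961$)
$k{\left(G,218 \right)} - f = \left(-3 + 218 - 11772 \left(-81\right)\right) - 22961 = \left(-3 + 218 + 953532\right) - 22961 = 953747 - 22961 = 930786$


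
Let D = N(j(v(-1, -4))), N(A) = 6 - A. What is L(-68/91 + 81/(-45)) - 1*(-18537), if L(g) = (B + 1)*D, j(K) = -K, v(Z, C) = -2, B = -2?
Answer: 18533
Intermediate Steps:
D = 4 (D = 6 - (-1)*(-2) = 6 - 1*2 = 6 - 2 = 4)
L(g) = -4 (L(g) = (-2 + 1)*4 = -1*4 = -4)
L(-68/91 + 81/(-45)) - 1*(-18537) = -4 - 1*(-18537) = -4 + 18537 = 18533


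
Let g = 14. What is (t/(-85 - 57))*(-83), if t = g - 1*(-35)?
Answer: 4067/142 ≈ 28.641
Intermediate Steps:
t = 49 (t = 14 - 1*(-35) = 14 + 35 = 49)
(t/(-85 - 57))*(-83) = (49/(-85 - 57))*(-83) = (49/(-142))*(-83) = -1/142*49*(-83) = -49/142*(-83) = 4067/142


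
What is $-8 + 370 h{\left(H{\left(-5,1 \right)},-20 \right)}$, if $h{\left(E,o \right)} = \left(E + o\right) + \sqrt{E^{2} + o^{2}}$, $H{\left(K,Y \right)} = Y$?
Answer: $-7038 + 370 \sqrt{401} \approx 371.24$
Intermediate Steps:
$h{\left(E,o \right)} = E + o + \sqrt{E^{2} + o^{2}}$
$-8 + 370 h{\left(H{\left(-5,1 \right)},-20 \right)} = -8 + 370 \left(1 - 20 + \sqrt{1^{2} + \left(-20\right)^{2}}\right) = -8 + 370 \left(1 - 20 + \sqrt{1 + 400}\right) = -8 + 370 \left(1 - 20 + \sqrt{401}\right) = -8 + 370 \left(-19 + \sqrt{401}\right) = -8 - \left(7030 - 370 \sqrt{401}\right) = -7038 + 370 \sqrt{401}$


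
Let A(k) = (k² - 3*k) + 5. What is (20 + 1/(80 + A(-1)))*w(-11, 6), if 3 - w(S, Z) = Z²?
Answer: -58773/89 ≈ -660.37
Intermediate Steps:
A(k) = 5 + k² - 3*k
w(S, Z) = 3 - Z²
(20 + 1/(80 + A(-1)))*w(-11, 6) = (20 + 1/(80 + (5 + (-1)² - 3*(-1))))*(3 - 1*6²) = (20 + 1/(80 + (5 + 1 + 3)))*(3 - 1*36) = (20 + 1/(80 + 9))*(3 - 36) = (20 + 1/89)*(-33) = (1781/89)*(-33) = -58773/89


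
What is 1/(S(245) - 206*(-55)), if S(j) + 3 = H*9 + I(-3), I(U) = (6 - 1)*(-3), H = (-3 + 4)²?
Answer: 1/11321 ≈ 8.8331e-5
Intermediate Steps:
H = 1 (H = 1² = 1)
I(U) = -15 (I(U) = 5*(-3) = -15)
S(j) = -9 (S(j) = -3 + (1*9 - 15) = -3 + (9 - 15) = -3 - 6 = -9)
1/(S(245) - 206*(-55)) = 1/(-9 - 206*(-55)) = 1/(-9 + 11330) = 1/11321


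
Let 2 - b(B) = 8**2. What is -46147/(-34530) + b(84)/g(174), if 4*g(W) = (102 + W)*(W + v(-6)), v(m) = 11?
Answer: 13042791/9795010 ≈ 1.3316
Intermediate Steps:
b(B) = -62 (b(B) = 2 - 1*8**2 = 2 - 1*64 = 2 - 64 = -62)
g(W) = (11 + W)*(102 + W)/4 (g(W) = ((102 + W)*(W + 11))/4 = ((102 + W)*(11 + W))/4 = ((11 + W)*(102 + W))/4 = (11 + W)*(102 + W)/4)
-46147/(-34530) + b(84)/g(174) = -46147/(-34530) - 62/(561/2 + (1/4)*174**2 + (113/4)*174) = -46147*(-1/34530) - 62/(561/2 + (1/4)*30276 + 9831/2) = 46147/34530 - 62/(561/2 + 7569 + 9831/2) = 46147/34530 - 62/12765 = 13042791/9795010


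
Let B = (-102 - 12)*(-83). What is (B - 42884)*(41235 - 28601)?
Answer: -422253548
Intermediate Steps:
B = 9462 (B = -114*(-83) = 9462)
(B - 42884)*(41235 - 28601) = (9462 - 42884)*(41235 - 28601) = -33422*12634 = -422253548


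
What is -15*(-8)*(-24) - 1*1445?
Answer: -4325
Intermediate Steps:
-15*(-8)*(-24) - 1*1445 = 120*(-24) - 1445 = -2880 - 1445 = -4325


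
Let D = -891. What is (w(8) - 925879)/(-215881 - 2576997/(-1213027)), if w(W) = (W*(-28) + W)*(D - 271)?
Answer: 818656152949/261866904790 ≈ 3.1262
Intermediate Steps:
w(W) = 31374*W (w(W) = (W*(-28) + W)*(-891 - 271) = (-28*W + W)*(-1162) = -27*W*(-1162) = 31374*W)
(w(8) - 925879)/(-215881 - 2576997/(-1213027)) = (31374*8 - 925879)/(-215881 - 2576997/(-1213027)) = (250992 - 925879)/(-215881 - 2576997*(-1/1213027)) = -674887/(-215881 + 2576997/1213027) = -674887/(-261866904790/1213027) = -674887*(-1213027/261866904790) = 818656152949/261866904790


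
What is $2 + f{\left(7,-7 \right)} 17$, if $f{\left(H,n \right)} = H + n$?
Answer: $2$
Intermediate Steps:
$2 + f{\left(7,-7 \right)} 17 = 2 + \left(7 - 7\right) 17 = 2 + 0 \cdot 17 = 2 + 0 = 2$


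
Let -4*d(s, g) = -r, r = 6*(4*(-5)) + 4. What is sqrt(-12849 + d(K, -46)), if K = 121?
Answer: I*sqrt(12878) ≈ 113.48*I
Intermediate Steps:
r = -116 (r = 6*(-20) + 4 = -120 + 4 = -116)
d(s, g) = -29 (d(s, g) = -(-1)*(-116)/4 = -1/4*116 = -29)
sqrt(-12849 + d(K, -46)) = sqrt(-12849 - 29) = sqrt(-12878) = I*sqrt(12878)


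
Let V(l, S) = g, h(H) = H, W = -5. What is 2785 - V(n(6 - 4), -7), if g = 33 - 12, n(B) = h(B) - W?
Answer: 2764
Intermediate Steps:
n(B) = 5 + B (n(B) = B - 1*(-5) = B + 5 = 5 + B)
g = 21
V(l, S) = 21
2785 - V(n(6 - 4), -7) = 2785 - 1*21 = 2785 - 21 = 2764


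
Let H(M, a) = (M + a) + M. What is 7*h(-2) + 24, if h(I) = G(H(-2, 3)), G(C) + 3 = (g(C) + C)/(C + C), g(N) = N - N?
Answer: 13/2 ≈ 6.5000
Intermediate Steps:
g(N) = 0
H(M, a) = a + 2*M
G(C) = -5/2 (G(C) = -3 + (0 + C)/(C + C) = -3 + C/((2*C)) = -3 + C*(1/(2*C)) = -3 + 1/2 = -5/2)
h(I) = -5/2
7*h(-2) + 24 = 7*(-5/2) + 24 = -35/2 + 24 = 13/2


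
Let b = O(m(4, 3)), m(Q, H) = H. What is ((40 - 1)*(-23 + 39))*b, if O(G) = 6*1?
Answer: 3744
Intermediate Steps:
O(G) = 6
b = 6
((40 - 1)*(-23 + 39))*b = ((40 - 1)*(-23 + 39))*6 = (39*16)*6 = 624*6 = 3744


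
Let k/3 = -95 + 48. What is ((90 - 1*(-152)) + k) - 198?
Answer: -97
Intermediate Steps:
k = -141 (k = 3*(-95 + 48) = 3*(-47) = -141)
((90 - 1*(-152)) + k) - 198 = ((90 - 1*(-152)) - 141) - 198 = ((90 + 152) - 141) - 198 = (242 - 141) - 198 = 101 - 198 = -97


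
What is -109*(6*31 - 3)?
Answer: -19947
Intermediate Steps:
-109*(6*31 - 3) = -109*(186 - 3) = -109*183 = -19947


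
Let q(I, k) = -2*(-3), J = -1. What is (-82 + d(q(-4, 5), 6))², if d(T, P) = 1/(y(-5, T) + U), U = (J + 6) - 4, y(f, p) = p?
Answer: 328329/49 ≈ 6700.6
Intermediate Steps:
q(I, k) = 6
U = 1 (U = (-1 + 6) - 4 = 5 - 4 = 1)
d(T, P) = 1/(1 + T) (d(T, P) = 1/(T + 1) = 1/(1 + T))
(-82 + d(q(-4, 5), 6))² = (-82 + 1/(1 + 6))² = (-82 + 1/7)² = (-82 + ⅐)² = (-573/7)² = 328329/49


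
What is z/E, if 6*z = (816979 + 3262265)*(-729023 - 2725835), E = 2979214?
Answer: -1174434063946/1489607 ≈ -7.8842e+5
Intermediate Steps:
z = -2348868127892 (z = ((816979 + 3262265)*(-729023 - 2725835))/6 = (4079244*(-3454858))/6 = (1/6)*(-14093208767352) = -2348868127892)
z/E = -2348868127892/2979214 = -2348868127892*1/2979214 = -1174434063946/1489607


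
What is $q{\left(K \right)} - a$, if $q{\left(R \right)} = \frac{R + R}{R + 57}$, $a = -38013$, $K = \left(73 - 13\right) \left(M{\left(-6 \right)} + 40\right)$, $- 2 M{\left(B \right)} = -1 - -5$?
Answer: $\frac{1558613}{41} \approx 38015.0$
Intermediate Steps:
$M{\left(B \right)} = -2$ ($M{\left(B \right)} = - \frac{-1 - -5}{2} = - \frac{-1 + 5}{2} = \left(- \frac{1}{2}\right) 4 = -2$)
$K = 2280$ ($K = \left(73 - 13\right) \left(-2 + 40\right) = 60 \cdot 38 = 2280$)
$q{\left(R \right)} = \frac{2 R}{57 + R}$
$q{\left(K \right)} - a = 2 \cdot 2280 \frac{1}{57 + 2280} - -38013 = 2 \cdot 2280 \cdot \frac{1}{2337} + 38013 = \frac{80}{41} + 38013 = \frac{1558613}{41}$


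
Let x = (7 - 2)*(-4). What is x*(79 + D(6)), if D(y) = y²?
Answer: -2300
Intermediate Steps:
x = -20 (x = 5*(-4) = -20)
x*(79 + D(6)) = -20*(79 + 6²) = -20*(79 + 36) = -20*115 = -2300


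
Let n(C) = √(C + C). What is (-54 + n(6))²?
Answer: 2928 - 216*√3 ≈ 2553.9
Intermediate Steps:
n(C) = √2*√C (n(C) = √(2*C) = √2*√C)
(-54 + n(6))² = (-54 + √2*√6)² = (-54 + 2*√3)²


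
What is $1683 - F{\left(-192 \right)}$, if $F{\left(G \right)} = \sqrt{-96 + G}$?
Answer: $1683 - 12 i \sqrt{2} \approx 1683.0 - 16.971 i$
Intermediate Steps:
$1683 - F{\left(-192 \right)} = 1683 - \sqrt{-96 - 192} = 1683 - \sqrt{-288} = 1683 - 12 i \sqrt{2}$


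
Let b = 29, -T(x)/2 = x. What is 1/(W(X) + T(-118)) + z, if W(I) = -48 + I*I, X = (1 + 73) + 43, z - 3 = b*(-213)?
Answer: -85676597/13877 ≈ -6174.0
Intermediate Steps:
T(x) = -2*x
z = -6174 (z = 3 + 29*(-213) = 3 - 6177 = -6174)
X = 117 (X = 74 + 43 = 117)
W(I) = -48 + I²
1/(W(X) + T(-118)) + z = 1/((-48 + 117²) - 2*(-118)) - 6174 = 1/((-48 + 13689) + 236) - 6174 = 1/(13641 + 236) - 6174 = 1/13877 - 6174 = -85676597/13877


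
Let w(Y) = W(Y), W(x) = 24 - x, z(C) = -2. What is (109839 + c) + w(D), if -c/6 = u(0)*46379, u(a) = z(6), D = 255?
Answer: 666156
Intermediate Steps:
u(a) = -2
w(Y) = 24 - Y
c = 556548 (c = -(-12)*46379 = -6*(-92758) = 556548)
(109839 + c) + w(D) = (109839 + 556548) + (24 - 1*255) = 666387 + (24 - 255) = 666387 - 231 = 666156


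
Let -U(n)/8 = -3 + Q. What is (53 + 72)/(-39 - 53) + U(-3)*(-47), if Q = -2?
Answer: -173085/92 ≈ -1881.4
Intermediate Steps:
U(n) = 40 (U(n) = -8*(-3 - 2) = -8*(-5) = 40)
(53 + 72)/(-39 - 53) + U(-3)*(-47) = (53 + 72)/(-39 - 53) + 40*(-47) = 125/(-92) - 1880 = 125*(-1/92) - 1880 = -125/92 - 1880 = -173085/92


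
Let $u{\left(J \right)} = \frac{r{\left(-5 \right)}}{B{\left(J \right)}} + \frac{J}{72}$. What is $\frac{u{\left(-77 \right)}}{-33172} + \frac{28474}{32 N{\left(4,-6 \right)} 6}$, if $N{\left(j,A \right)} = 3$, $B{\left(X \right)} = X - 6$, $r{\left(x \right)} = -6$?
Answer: $\frac{4899801781}{99117936} \approx 49.434$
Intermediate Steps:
$B{\left(X \right)} = -6 + X$ ($B{\left(X \right)} = X - 6 = -6 + X$)
$u{\left(J \right)} = - \frac{6}{-6 + J} + \frac{J}{72}$
$\frac{u{\left(-77 \right)}}{-33172} + \frac{28474}{32 N{\left(4,-6 \right)} 6} = \frac{\frac{1}{72} \frac{1}{-6 - 77} \left(-432 - 77 \left(-6 - 77\right)\right)}{-33172} + \frac{28474}{32 \cdot 3 \cdot 6} = \frac{-432 - -6391}{72 \left(-83\right)} \left(- \frac{1}{33172}\right) + \frac{28474}{96 \cdot 6} = \frac{1}{72} \left(- \frac{1}{83}\right) \left(-432 + 6391\right) \left(- \frac{1}{33172}\right) + \frac{28474}{576} = \frac{1}{72} \left(- \frac{1}{83}\right) 5959 \left(- \frac{1}{33172}\right) + 28474 \cdot \frac{1}{576} = \left(- \frac{5959}{5976}\right) \left(- \frac{1}{33172}\right) + \frac{14237}{288} = \frac{5959}{198235872} + \frac{14237}{288} = \frac{4899801781}{99117936}$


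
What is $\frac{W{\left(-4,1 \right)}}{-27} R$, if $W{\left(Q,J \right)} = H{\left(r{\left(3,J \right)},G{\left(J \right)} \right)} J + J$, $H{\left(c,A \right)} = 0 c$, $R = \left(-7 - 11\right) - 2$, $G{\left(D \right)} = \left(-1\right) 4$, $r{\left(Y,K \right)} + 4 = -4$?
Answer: $\frac{20}{27} \approx 0.74074$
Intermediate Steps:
$r{\left(Y,K \right)} = -8$ ($r{\left(Y,K \right)} = -4 - 4 = -8$)
$G{\left(D \right)} = -4$
$R = -20$ ($R = -18 - 2 = -20$)
$H{\left(c,A \right)} = 0$
$W{\left(Q,J \right)} = J$ ($W{\left(Q,J \right)} = 0 J + J = 0 + J = J$)
$\frac{W{\left(-4,1 \right)}}{-27} R = \frac{1}{-27} \cdot 1 \left(-20\right) = \left(- \frac{1}{27}\right) 1 \left(-20\right) = \left(- \frac{1}{27}\right) \left(-20\right) = \frac{20}{27}$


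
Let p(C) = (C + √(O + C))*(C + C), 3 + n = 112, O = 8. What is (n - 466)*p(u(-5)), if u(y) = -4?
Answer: -5712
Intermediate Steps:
n = 109 (n = -3 + 112 = 109)
p(C) = 2*C*(C + √(8 + C)) (p(C) = (C + √(8 + C))*(C + C) = (C + √(8 + C))*(2*C) = 2*C*(C + √(8 + C)))
(n - 466)*p(u(-5)) = (109 - 466)*(2*(-4)*(-4 + √(8 - 4))) = -714*(-4)*(-4 + √4) = -714*(-4)*(-4 + 2) = -714*(-4)*(-2) = -357*16 = -5712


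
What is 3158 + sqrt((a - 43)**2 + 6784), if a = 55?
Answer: 3158 + 4*sqrt(433) ≈ 3241.2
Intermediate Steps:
3158 + sqrt((a - 43)**2 + 6784) = 3158 + sqrt((55 - 43)**2 + 6784) = 3158 + sqrt(12**2 + 6784) = 3158 + sqrt(144 + 6784) = 3158 + sqrt(6928) = 3158 + 4*sqrt(433)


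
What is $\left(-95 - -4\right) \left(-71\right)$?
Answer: $6461$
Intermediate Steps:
$\left(-95 - -4\right) \left(-71\right) = \left(-95 + \left(10 - 6\right)\right) \left(-71\right) = \left(-95 + 4\right) \left(-71\right) = \left(-91\right) \left(-71\right) = 6461$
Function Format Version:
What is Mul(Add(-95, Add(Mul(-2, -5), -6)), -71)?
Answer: 6461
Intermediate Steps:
Mul(Add(-95, Add(Mul(-2, -5), -6)), -71) = Mul(Add(-95, Add(10, -6)), -71) = Mul(Add(-95, 4), -71) = Mul(-91, -71) = 6461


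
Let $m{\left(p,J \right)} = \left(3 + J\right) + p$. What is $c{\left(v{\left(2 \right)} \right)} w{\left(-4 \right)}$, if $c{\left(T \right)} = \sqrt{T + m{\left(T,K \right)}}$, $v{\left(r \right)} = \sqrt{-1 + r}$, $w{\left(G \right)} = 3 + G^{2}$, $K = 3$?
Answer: $38 \sqrt{2} \approx 53.74$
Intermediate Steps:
$m{\left(p,J \right)} = 3 + J + p$
$c{\left(T \right)} = \sqrt{6 + 2 T}$ ($c{\left(T \right)} = \sqrt{T + \left(3 + 3 + T\right)} = \sqrt{T + \left(6 + T\right)} = \sqrt{6 + 2 T}$)
$c{\left(v{\left(2 \right)} \right)} w{\left(-4 \right)} = \sqrt{6 + 2 \sqrt{-1 + 2}} \left(3 + \left(-4\right)^{2}\right) = \sqrt{6 + 2 \sqrt{1}} \left(3 + 16\right) = \sqrt{6 + 2 \cdot 1} \cdot 19 = \sqrt{6 + 2} \cdot 19 = \sqrt{8} \cdot 19 = 2 \sqrt{2} \cdot 19 = 38 \sqrt{2}$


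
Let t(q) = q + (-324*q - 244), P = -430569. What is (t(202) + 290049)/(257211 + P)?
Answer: -24951/19262 ≈ -1.2953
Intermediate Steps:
t(q) = -244 - 323*q (t(q) = q + (-244 - 324*q) = -244 - 323*q)
(t(202) + 290049)/(257211 + P) = ((-244 - 323*202) + 290049)/(257211 - 430569) = ((-244 - 65246) + 290049)/(-173358) = (-65490 + 290049)*(-1/173358) = 224559*(-1/173358) = -24951/19262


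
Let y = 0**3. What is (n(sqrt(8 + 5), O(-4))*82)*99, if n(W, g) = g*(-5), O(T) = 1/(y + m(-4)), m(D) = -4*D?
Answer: -20295/8 ≈ -2536.9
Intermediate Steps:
y = 0
O(T) = 1/16 (O(T) = 1/(0 - 4*(-4)) = 1/(0 + 16) = 1/16)
n(W, g) = -5*g
(n(sqrt(8 + 5), O(-4))*82)*99 = (-5*1/16*82)*99 = -5/16*82*99 = -205/8*99 = -20295/8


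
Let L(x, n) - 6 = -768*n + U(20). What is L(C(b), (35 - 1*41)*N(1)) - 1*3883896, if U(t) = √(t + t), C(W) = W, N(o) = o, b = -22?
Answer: -3879282 + 2*√10 ≈ -3.8793e+6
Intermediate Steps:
U(t) = √2*√t (U(t) = √(2*t) = √2*√t)
L(x, n) = 6 - 768*n + 2*√10 (L(x, n) = 6 + (-768*n + √2*√20) = 6 + (-768*n + √2*(2*√5)) = 6 + (-768*n + 2*√10) = 6 - 768*n + 2*√10)
L(C(b), (35 - 1*41)*N(1)) - 1*3883896 = (6 - 768*(35 - 1*41) + 2*√10) - 1*3883896 = (6 - 768*(35 - 41) + 2*√10) - 3883896 = (6 - (-4608) + 2*√10) - 3883896 = (6 - 768*(-6) + 2*√10) - 3883896 = (6 + 4608 + 2*√10) - 3883896 = (4614 + 2*√10) - 3883896 = -3879282 + 2*√10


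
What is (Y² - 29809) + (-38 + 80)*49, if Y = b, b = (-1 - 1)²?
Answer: -27735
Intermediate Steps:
b = 4 (b = (-2)² = 4)
Y = 4
(Y² - 29809) + (-38 + 80)*49 = (4² - 29809) + (-38 + 80)*49 = (16 - 29809) + 42*49 = -29793 + 2058 = -27735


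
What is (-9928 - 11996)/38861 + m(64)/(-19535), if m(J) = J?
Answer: -430772444/759149635 ≈ -0.56744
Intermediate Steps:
(-9928 - 11996)/38861 + m(64)/(-19535) = (-9928 - 11996)/38861 + 64/(-19535) = -21924*1/38861 + 64*(-1/19535) = -21924/38861 - 64/19535 = -430772444/759149635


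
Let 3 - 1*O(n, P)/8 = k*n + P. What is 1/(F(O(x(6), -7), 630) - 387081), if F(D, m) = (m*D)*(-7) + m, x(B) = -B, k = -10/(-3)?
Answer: -1/1444851 ≈ -6.9211e-7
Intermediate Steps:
k = 10/3 (k = -10*(-1/3) = 10/3 ≈ 3.3333)
O(n, P) = 24 - 8*P - 80*n/3 (O(n, P) = 24 - 8*(10*n/3 + P) = 24 - 8*(P + 10*n/3) = 24 + (-8*P - 80*n/3) = 24 - 8*P - 80*n/3)
F(D, m) = m - 7*D*m (F(D, m) = (D*m)*(-7) + m = -7*D*m + m = m - 7*D*m)
1/(F(O(x(6), -7), 630) - 387081) = 1/(630*(1 - 7*(24 - 8*(-7) - (-80)*6/3)) - 387081) = 1/(630*(1 - 7*(24 + 56 - 80/3*(-6))) - 387081) = 1/(630*(1 - 7*(24 + 56 + 160)) - 387081) = 1/(630*(1 - 7*240) - 387081) = 1/(630*(1 - 1680) - 387081) = 1/(630*(-1679) - 387081) = 1/(-1057770 - 387081) = 1/(-1444851) = -1/1444851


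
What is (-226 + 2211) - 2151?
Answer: -166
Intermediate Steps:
(-226 + 2211) - 2151 = 1985 - 2151 = -166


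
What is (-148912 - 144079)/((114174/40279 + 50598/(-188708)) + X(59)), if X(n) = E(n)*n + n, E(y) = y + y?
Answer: -1113507832075106/26692957297261 ≈ -41.715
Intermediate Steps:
E(y) = 2*y
X(n) = n + 2*n² (X(n) = (2*n)*n + n = 2*n² + n = n + 2*n²)
(-148912 - 144079)/((114174/40279 + 50598/(-188708)) + X(59)) = (-148912 - 144079)/((114174/40279 + 50598/(-188708)) + 59*(1 + 2*59)) = -292991/((114174*(1/40279) + 50598*(-1/188708)) + 59*(1 + 118)) = -292991/((114174/40279 - 25299/94354) + 59*119) = -292991/(9753755175/3800484766 + 7021) = -292991/26692957297261/3800484766 = -292991*3800484766/26692957297261 = -1113507832075106/26692957297261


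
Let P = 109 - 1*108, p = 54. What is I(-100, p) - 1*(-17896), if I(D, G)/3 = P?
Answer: 17899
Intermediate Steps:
P = 1 (P = 109 - 108 = 1)
I(D, G) = 3 (I(D, G) = 3*1 = 3)
I(-100, p) - 1*(-17896) = 3 - 1*(-17896) = 3 + 17896 = 17899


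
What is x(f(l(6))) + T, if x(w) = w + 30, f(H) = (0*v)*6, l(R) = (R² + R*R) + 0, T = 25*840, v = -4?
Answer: 21030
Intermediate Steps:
T = 21000
l(R) = 2*R² (l(R) = (R² + R²) + 0 = 2*R² + 0 = 2*R²)
f(H) = 0 (f(H) = (0*(-4))*6 = 0*6 = 0)
x(w) = 30 + w
x(f(l(6))) + T = (30 + 0) + 21000 = 30 + 21000 = 21030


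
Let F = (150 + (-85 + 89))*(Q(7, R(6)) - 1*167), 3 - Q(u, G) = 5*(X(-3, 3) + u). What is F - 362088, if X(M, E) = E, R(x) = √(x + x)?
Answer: -395044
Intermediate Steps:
R(x) = √2*√x (R(x) = √(2*x) = √2*√x)
Q(u, G) = -12 - 5*u (Q(u, G) = 3 - 5*(3 + u) = 3 - (15 + 5*u) = 3 + (-15 - 5*u) = -12 - 5*u)
F = -32956 (F = (150 + (-85 + 89))*((-12 - 5*7) - 1*167) = (150 + 4)*((-12 - 35) - 167) = 154*(-47 - 167) = 154*(-214) = -32956)
F - 362088 = -32956 - 362088 = -395044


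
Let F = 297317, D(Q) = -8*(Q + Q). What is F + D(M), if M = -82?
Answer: 298629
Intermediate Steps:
D(Q) = -16*Q
F + D(M) = 297317 - 16*(-82) = 297317 + 1312 = 298629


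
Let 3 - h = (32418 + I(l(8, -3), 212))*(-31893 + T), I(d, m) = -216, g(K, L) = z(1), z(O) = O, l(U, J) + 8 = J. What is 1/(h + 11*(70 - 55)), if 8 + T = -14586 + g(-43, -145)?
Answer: 1/1496942340 ≈ 6.6803e-10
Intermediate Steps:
l(U, J) = -8 + J
g(K, L) = 1
T = -14593 (T = -8 + (-14586 + 1) = -8 - 14585 = -14593)
h = 1496942175 (h = 3 - (32418 - 216)*(-31893 - 14593) = 3 - 32202*(-46486) = 3 - 1*(-1496942172) = 3 + 1496942172 = 1496942175)
1/(h + 11*(70 - 55)) = 1/(1496942175 + 11*(70 - 55)) = 1/(1496942175 + 11*15) = 1/(1496942175 + 165) = 1/1496942340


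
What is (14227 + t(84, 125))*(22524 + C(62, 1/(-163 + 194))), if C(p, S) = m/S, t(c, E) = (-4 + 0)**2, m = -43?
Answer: 301823413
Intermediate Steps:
t(c, E) = 16 (t(c, E) = (-4)**2 = 16)
C(p, S) = -43/S
(14227 + t(84, 125))*(22524 + C(62, 1/(-163 + 194))) = (14227 + 16)*(22524 - 43/(1/(-163 + 194))) = 14243*(22524 - 43/(1/31)) = 14243*(22524 - 43/1/31) = 14243*(22524 - 43*31) = 14243*(22524 - 1333) = 14243*21191 = 301823413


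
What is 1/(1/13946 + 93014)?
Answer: 13946/1297173245 ≈ 1.0751e-5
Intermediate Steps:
1/(1/13946 + 93014) = 1/(1297173245/13946) = 13946/1297173245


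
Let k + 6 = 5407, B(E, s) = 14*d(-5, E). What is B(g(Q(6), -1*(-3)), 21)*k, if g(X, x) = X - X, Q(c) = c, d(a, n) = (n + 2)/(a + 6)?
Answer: 151228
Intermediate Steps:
d(a, n) = (2 + n)/(6 + a)
g(X, x) = 0
B(E, s) = 28 + 14*E (B(E, s) = 14*((2 + E)/(6 - 5)) = 14*((2 + E)/1) = 14*(1*(2 + E)) = 14*(2 + E) = 28 + 14*E)
k = 5401 (k = -6 + 5407 = 5401)
B(g(Q(6), -1*(-3)), 21)*k = (28 + 14*0)*5401 = (28 + 0)*5401 = 28*5401 = 151228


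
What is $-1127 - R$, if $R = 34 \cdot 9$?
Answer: $-1433$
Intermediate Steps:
$R = 306$
$-1127 - R = -1127 - 306 = -1433$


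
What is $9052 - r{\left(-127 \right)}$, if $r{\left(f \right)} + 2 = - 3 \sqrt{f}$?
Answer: $9054 + 3 i \sqrt{127} \approx 9054.0 + 33.808 i$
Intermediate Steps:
$r{\left(f \right)} = -2 - 3 \sqrt{f}$
$9052 - r{\left(-127 \right)} = 9052 - \left(-2 - 3 \sqrt{-127}\right) = 9052 - \left(-2 - 3 i \sqrt{127}\right) = 9052 + \left(2 + 3 i \sqrt{127}\right) = 9054 + 3 i \sqrt{127}$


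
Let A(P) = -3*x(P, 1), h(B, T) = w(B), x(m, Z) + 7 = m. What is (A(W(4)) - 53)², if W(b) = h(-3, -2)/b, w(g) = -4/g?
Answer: 1089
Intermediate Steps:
x(m, Z) = -7 + m
h(B, T) = -4/B
W(b) = 4/(3*b) (W(b) = (-4/(-3))/b = (-4*(-⅓))/b = 4/(3*b))
A(P) = 21 - 3*P (A(P) = -3*(-7 + P) = 21 - 3*P)
(A(W(4)) - 53)² = ((21 - 4/4) - 53)² = ((21 - 3*⅓) - 53)² = ((21 - 1) - 53)² = (20 - 53)² = (-33)² = 1089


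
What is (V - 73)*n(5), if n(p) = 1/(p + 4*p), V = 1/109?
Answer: -7956/2725 ≈ -2.9196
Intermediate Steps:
V = 1/109 ≈ 0.0091743
n(p) = 1/(5*p)
(V - 73)*n(5) = (1/109 - 73)*((⅕)/5) = -7956/(545*5) = -7956/109*1/25 = -7956/2725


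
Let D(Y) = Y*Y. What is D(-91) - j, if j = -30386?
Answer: 38667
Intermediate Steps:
D(Y) = Y²
D(-91) - j = (-91)² - 1*(-30386) = 8281 + 30386 = 38667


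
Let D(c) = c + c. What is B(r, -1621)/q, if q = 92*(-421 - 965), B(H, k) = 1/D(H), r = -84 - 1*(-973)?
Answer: -1/226716336 ≈ -4.4108e-9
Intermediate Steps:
D(c) = 2*c
r = 889 (r = -84 + 973 = 889)
B(H, k) = 1/(2*H)
q = -127512 (q = 92*(-1386) = -127512)
B(r, -1621)/q = ((½)/889)/(-127512) = ((½)*(1/889))*(-1/127512) = (1/1778)*(-1/127512) = -1/226716336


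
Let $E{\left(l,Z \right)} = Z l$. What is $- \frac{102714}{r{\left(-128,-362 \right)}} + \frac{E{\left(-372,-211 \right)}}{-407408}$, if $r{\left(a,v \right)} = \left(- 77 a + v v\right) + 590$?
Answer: $- \frac{6619042299}{7205519740} \approx -0.91861$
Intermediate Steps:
$r{\left(a,v \right)} = 590 + v^{2} - 77 a$ ($r{\left(a,v \right)} = \left(- 77 a + v^{2}\right) + 590 = \left(v^{2} - 77 a\right) + 590 = 590 + v^{2} - 77 a$)
$- \frac{102714}{r{\left(-128,-362 \right)}} + \frac{E{\left(-372,-211 \right)}}{-407408} = - \frac{102714}{590 + \left(-362\right)^{2} - -9856} + \frac{\left(-211\right) \left(-372\right)}{-407408} = - \frac{102714}{590 + 131044 + 9856} + 78492 \left(- \frac{1}{407408}\right) = - \frac{102714}{141490} - \frac{19623}{101852} = \left(-102714\right) \frac{1}{141490} - \frac{19623}{101852} = - \frac{51357}{70745} - \frac{19623}{101852} = - \frac{6619042299}{7205519740}$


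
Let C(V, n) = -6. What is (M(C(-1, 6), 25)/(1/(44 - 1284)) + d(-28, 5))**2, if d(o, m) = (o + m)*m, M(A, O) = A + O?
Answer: 560505625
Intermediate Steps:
d(o, m) = m*(m + o) (d(o, m) = (m + o)*m = m*(m + o))
(M(C(-1, 6), 25)/(1/(44 - 1284)) + d(-28, 5))**2 = ((-6 + 25)/(1/(44 - 1284)) + 5*(5 - 28))**2 = (19/(1/(-1240)) + 5*(-23))**2 = (19/(-1/1240) - 115)**2 = (19*(-1240) - 115)**2 = (-23560 - 115)**2 = (-23675)**2 = 560505625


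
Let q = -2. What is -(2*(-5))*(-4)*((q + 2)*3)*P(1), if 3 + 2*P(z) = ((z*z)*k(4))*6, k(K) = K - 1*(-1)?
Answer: 0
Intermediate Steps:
k(K) = 1 + K (k(K) = K + 1 = 1 + K)
P(z) = -3/2 + 15*z**2 (P(z) = -3/2 + (((z*z)*(1 + 4))*6)/2 = -3/2 + ((z**2*5)*6)/2 = -3/2 + ((5*z**2)*6)/2 = -3/2 + (30*z**2)/2 = -3/2 + 15*z**2)
-(2*(-5))*(-4)*((q + 2)*3)*P(1) = -(2*(-5))*(-4)*((-2 + 2)*3)*(-3/2 + 15*1**2) = -(-10*(-4))*(0*3)*(-3/2 + 15*1) = -40*0*(-3/2 + 15) = -40*0*(27/2) = -40*0 = -1*0 = 0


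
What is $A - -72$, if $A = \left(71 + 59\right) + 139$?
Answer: $341$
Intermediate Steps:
$A = 269$ ($A = 130 + 139 = 269$)
$A - -72 = 269 - -72 = 269 + 72 = 341$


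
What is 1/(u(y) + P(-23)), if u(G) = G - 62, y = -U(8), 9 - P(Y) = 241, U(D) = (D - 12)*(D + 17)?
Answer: -1/194 ≈ -0.0051546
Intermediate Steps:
U(D) = (-12 + D)*(17 + D)
P(Y) = -232 (P(Y) = 9 - 1*241 = 9 - 241 = -232)
y = 100 (y = -(-204 + 8² + 5*8) = -(-204 + 64 + 40) = -1*(-100) = 100)
u(G) = -62 + G
1/(u(y) + P(-23)) = 1/((-62 + 100) - 232) = 1/(38 - 232) = 1/(-194) = -1/194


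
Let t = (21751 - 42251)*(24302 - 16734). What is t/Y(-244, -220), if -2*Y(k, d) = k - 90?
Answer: -155144000/167 ≈ -9.2901e+5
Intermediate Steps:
Y(k, d) = 45 - k/2 (Y(k, d) = -(k - 90)/2 = -(-90 + k)/2 = 45 - k/2)
t = -155144000 (t = -20500*7568 = -155144000)
t/Y(-244, -220) = -155144000/(45 - ½*(-244)) = -155144000/(45 + 122) = -155144000/167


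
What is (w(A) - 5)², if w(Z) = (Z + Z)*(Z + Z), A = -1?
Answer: 1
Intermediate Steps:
w(Z) = 4*Z² (w(Z) = (2*Z)*(2*Z) = 4*Z²)
(w(A) - 5)² = (4*(-1)² - 5)² = (4*1 - 5)² = (4 - 5)² = (-1)² = 1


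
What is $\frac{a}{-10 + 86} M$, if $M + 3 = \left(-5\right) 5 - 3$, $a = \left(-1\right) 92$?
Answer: $\frac{713}{19} \approx 37.526$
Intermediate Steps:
$a = -92$
$M = -31$ ($M = -3 - 28 = -31$)
$\frac{a}{-10 + 86} M = \frac{1}{-10 + 86} \left(-92\right) \left(-31\right) = \frac{1}{76} \left(-92\right) \left(-31\right) = \left(- \frac{23}{19}\right) \left(-31\right) = \frac{713}{19}$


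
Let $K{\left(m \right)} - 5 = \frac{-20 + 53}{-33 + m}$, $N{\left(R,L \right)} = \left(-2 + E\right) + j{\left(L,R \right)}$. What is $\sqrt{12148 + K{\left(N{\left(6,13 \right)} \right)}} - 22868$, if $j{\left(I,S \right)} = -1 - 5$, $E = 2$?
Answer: $-22868 + \frac{\sqrt{2053714}}{13} \approx -22758.0$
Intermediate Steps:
$j{\left(I,S \right)} = -6$
$N{\left(R,L \right)} = -6$ ($N{\left(R,L \right)} = \left(-2 + 2\right) - 6 = 0 - 6 = -6$)
$K{\left(m \right)} = 5 + \frac{33}{-33 + m}$ ($K{\left(m \right)} = 5 + \frac{-20 + 53}{-33 + m} = 5 + \frac{33}{-33 + m}$)
$\sqrt{12148 + K{\left(N{\left(6,13 \right)} \right)}} - 22868 = \sqrt{12148 + \frac{-132 + 5 \left(-6\right)}{-33 - 6}} - 22868 = \sqrt{12148 + \frac{-132 - 30}{-39}} - 22868 = \sqrt{12148 - - \frac{54}{13}} - 22868 = \sqrt{12148 + \frac{54}{13}} - 22868 = \sqrt{\frac{157978}{13}} - 22868 = \frac{\sqrt{2053714}}{13} - 22868 = -22868 + \frac{\sqrt{2053714}}{13}$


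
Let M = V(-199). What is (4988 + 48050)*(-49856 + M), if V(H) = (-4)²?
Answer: -2643413920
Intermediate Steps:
V(H) = 16
M = 16
(4988 + 48050)*(-49856 + M) = (4988 + 48050)*(-49856 + 16) = 53038*(-49840) = -2643413920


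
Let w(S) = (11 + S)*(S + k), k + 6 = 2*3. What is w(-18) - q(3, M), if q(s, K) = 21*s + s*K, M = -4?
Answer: 75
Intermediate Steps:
q(s, K) = 21*s + K*s
k = 0 (k = -6 + 2*3 = -6 + 6 = 0)
w(S) = S*(11 + S) (w(S) = (11 + S)*(S + 0) = (11 + S)*S = S*(11 + S))
w(-18) - q(3, M) = -18*(11 - 18) - 3*(21 - 4) = -18*(-7) - 3*17 = 126 - 1*51 = 126 - 51 = 75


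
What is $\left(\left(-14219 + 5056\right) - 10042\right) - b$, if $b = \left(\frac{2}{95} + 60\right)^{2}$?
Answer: $- \frac{205837929}{9025} \approx -22808.0$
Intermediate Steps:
$b = \frac{32512804}{9025}$ ($b = \left(2 \cdot \frac{1}{95} + 60\right)^{2} = \left(\frac{2}{95} + 60\right)^{2} = \left(\frac{5702}{95}\right)^{2} = \frac{32512804}{9025} \approx 3602.5$)
$\left(\left(-14219 + 5056\right) - 10042\right) - b = \left(\left(-14219 + 5056\right) - 10042\right) - \frac{32512804}{9025} = \left(-9163 - 10042\right) - \frac{32512804}{9025} = -19205 - \frac{32512804}{9025} = - \frac{205837929}{9025}$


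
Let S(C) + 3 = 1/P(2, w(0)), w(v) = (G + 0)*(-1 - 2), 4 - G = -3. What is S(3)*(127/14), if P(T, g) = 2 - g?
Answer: -4318/161 ≈ -26.820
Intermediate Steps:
G = 7 (G = 4 - 1*(-3) = 4 + 3 = 7)
w(v) = -21 (w(v) = (7 + 0)*(-1 - 2) = 7*(-3) = -21)
S(C) = -68/23 (S(C) = -3 + 1/(2 - 1*(-21)) = -3 + 1/(2 + 21) = -3 + 1/23 = -68/23)
S(3)*(127/14) = -8636/(23*14) = -68/23*127/14 = -4318/161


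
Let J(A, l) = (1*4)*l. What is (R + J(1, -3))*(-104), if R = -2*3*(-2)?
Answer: 0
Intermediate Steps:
R = 12 (R = -6*(-2) = 12)
J(A, l) = 4*l
(R + J(1, -3))*(-104) = (12 + 4*(-3))*(-104) = (12 - 12)*(-104) = 0*(-104) = 0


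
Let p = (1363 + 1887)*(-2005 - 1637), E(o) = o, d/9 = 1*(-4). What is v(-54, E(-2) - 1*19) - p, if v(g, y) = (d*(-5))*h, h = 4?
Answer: 11837220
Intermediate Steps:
d = -36 (d = 9*(1*(-4)) = 9*(-4) = -36)
p = -11836500 (p = 3250*(-3642) = -11836500)
v(g, y) = 720 (v(g, y) = -36*(-5)*4 = 180*4 = 720)
v(-54, E(-2) - 1*19) - p = 720 - 1*(-11836500) = 720 + 11836500 = 11837220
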